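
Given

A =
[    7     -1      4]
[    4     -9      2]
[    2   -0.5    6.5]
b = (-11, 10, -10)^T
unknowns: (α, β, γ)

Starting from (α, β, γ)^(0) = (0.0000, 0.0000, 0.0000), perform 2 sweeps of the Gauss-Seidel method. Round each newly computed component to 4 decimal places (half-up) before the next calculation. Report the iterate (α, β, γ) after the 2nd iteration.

Iteration 1:
  α = (-11 - (-1)·0.0000 - (4)·0.0000) / (7) = -1.5714
  β = (10 - (4)·-1.5714 - (2)·0.0000) / (-9) = -1.8095
  γ = (-10 - (2)·-1.5714 - (-0.5)·-1.8095) / (6.5) = -1.1941
Iteration 2:
  α = (-11 - (-1)·-1.8095 - (4)·-1.1941) / (7) = -1.1476
  β = (10 - (4)·-1.1476 - (2)·-1.1941) / (-9) = -1.8865
  γ = (-10 - (2)·-1.1476 - (-0.5)·-1.8865) / (6.5) = -1.3305

(-1.1476, -1.8865, -1.3305)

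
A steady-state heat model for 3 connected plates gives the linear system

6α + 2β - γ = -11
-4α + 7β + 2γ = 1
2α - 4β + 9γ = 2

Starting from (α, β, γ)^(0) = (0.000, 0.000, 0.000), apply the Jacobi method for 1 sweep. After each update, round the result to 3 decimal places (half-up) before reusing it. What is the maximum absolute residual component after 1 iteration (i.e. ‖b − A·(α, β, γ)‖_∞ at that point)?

Iteration 1:
  α = (-11 - (2)·0.000 - (-1)·0.000) / (6) = -1.833
  β = (1 - (-4)·0.000 - (2)·0.000) / (7) = 0.143
  γ = (2 - (2)·0.000 - (-4)·0.000) / (9) = 0.222
Residual b − A·x = (-0.066, -7.777, 4.240); ∞-norm = 7.777

7.777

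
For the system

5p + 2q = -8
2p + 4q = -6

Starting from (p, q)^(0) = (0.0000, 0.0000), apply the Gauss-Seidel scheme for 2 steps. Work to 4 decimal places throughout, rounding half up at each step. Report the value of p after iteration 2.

Iteration 1:
  p = (-8 - (2)·0.0000) / (5) = -1.6000
  q = (-6 - (2)·-1.6000) / (4) = -0.7000
Iteration 2:
  p = (-8 - (2)·-0.7000) / (5) = -1.3200
  q = (-6 - (2)·-1.3200) / (4) = -0.8400

-1.3200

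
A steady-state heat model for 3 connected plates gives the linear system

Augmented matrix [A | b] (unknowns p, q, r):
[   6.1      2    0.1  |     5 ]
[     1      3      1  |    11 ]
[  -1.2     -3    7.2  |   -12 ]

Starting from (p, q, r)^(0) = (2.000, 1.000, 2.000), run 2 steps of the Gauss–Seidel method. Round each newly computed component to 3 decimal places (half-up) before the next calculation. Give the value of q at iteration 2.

3.837

Iteration 1:
  p = (5 - (2)·1.000 - (0.1)·2.000) / (6.1) = 0.459
  q = (11 - (1)·0.459 - (1)·2.000) / (3) = 2.847
  r = (-12 - (-1.2)·0.459 - (-3)·2.847) / (7.2) = -0.404
Iteration 2:
  p = (5 - (2)·2.847 - (0.1)·-0.404) / (6.1) = -0.107
  q = (11 - (1)·-0.107 - (1)·-0.404) / (3) = 3.837
  r = (-12 - (-1.2)·-0.107 - (-3)·3.837) / (7.2) = -0.086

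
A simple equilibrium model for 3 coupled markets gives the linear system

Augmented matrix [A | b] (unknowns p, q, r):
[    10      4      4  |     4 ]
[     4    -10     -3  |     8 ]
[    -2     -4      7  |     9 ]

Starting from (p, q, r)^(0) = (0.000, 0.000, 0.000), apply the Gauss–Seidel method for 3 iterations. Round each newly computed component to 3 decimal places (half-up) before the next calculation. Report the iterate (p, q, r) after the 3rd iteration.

Iteration 1:
  p = (4 - (4)·0.000 - (4)·0.000) / (10) = 0.400
  q = (8 - (4)·0.400 - (-3)·0.000) / (-10) = -0.640
  r = (9 - (-2)·0.400 - (-4)·-0.640) / (7) = 1.034
Iteration 2:
  p = (4 - (4)·-0.640 - (4)·1.034) / (10) = 0.242
  q = (8 - (4)·0.242 - (-3)·1.034) / (-10) = -1.013
  r = (9 - (-2)·0.242 - (-4)·-1.013) / (7) = 0.776
Iteration 3:
  p = (4 - (4)·-1.013 - (4)·0.776) / (10) = 0.495
  q = (8 - (4)·0.495 - (-3)·0.776) / (-10) = -0.835
  r = (9 - (-2)·0.495 - (-4)·-0.835) / (7) = 0.950

(0.495, -0.835, 0.950)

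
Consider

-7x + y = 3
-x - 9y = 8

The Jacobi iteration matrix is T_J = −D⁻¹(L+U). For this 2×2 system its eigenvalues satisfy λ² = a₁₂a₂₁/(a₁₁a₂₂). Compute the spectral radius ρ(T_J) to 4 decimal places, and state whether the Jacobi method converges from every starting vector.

0.1260

a₁₂a₂₁/(a₁₁a₂₂) = (1)·(-1) / ((-7)·(-9)) = -0.015873
ρ = √|-0.015873| = √0.015873 = 0.1260
ρ < 1, so Jacobi converges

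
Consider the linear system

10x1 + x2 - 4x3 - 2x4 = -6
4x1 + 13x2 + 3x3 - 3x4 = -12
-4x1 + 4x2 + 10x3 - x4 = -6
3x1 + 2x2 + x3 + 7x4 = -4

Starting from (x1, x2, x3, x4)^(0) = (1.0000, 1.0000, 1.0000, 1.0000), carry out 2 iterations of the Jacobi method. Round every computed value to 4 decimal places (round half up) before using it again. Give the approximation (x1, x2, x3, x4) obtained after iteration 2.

(-0.9626, -1.1066, -0.2905, -0.1055)

Iteration 1:
  x1 = (-6 - (1)·1.0000 - (-4)·1.0000 - (-2)·1.0000) / (10) = -0.1000
  x2 = (-12 - (4)·1.0000 - (3)·1.0000 - (-3)·1.0000) / (13) = -1.2308
  x3 = (-6 - (-4)·1.0000 - (4)·1.0000 - (-1)·1.0000) / (10) = -0.5000
  x4 = (-4 - (3)·1.0000 - (2)·1.0000 - (1)·1.0000) / (7) = -1.4286
Iteration 2:
  x1 = (-6 - (1)·-1.2308 - (-4)·-0.5000 - (-2)·-1.4286) / (10) = -0.9626
  x2 = (-12 - (4)·-0.1000 - (3)·-0.5000 - (-3)·-1.4286) / (13) = -1.1066
  x3 = (-6 - (-4)·-0.1000 - (4)·-1.2308 - (-1)·-1.4286) / (10) = -0.2905
  x4 = (-4 - (3)·-0.1000 - (2)·-1.2308 - (1)·-0.5000) / (7) = -0.1055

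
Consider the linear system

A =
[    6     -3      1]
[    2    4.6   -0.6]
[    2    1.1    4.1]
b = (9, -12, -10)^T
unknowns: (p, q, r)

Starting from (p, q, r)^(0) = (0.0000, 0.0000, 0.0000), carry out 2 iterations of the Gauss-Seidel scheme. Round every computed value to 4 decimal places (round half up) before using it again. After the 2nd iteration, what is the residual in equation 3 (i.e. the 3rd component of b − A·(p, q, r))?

0.0000

Iteration 1:
  p = (9 - (-3)·0.0000 - (1)·0.0000) / (6) = 1.5000
  q = (-12 - (2)·1.5000 - (-0.6)·0.0000) / (4.6) = -3.2609
  r = (-10 - (2)·1.5000 - (1.1)·-3.2609) / (4.1) = -2.2959
Iteration 2:
  p = (9 - (-3)·-3.2609 - (1)·-2.2959) / (6) = 0.2522
  q = (-12 - (2)·0.2522 - (-0.6)·-2.2959) / (4.6) = -3.0178
  r = (-10 - (2)·0.2522 - (1.1)·-3.0178) / (4.1) = -1.7524
Residual b − A·x = (0.1858, 0.3260, 0.0000)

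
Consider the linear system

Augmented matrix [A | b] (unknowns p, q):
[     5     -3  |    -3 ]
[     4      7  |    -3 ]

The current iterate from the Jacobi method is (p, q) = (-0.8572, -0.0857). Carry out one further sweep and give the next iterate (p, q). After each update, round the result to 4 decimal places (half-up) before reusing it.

One sweep:
  p = (-3 - (-3)·-0.0857) / (5) = -0.6514
  q = (-3 - (4)·-0.8572) / (7) = 0.0613

(-0.6514, 0.0613)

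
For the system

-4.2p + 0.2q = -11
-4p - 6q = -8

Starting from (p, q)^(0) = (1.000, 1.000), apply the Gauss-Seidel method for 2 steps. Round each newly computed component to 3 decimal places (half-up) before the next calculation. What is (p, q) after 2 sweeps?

(2.598, -0.399)

Iteration 1:
  p = (-11 - (0.2)·1.000) / (-4.2) = 2.667
  q = (-8 - (-4)·2.667) / (-6) = -0.445
Iteration 2:
  p = (-11 - (0.2)·-0.445) / (-4.2) = 2.598
  q = (-8 - (-4)·2.598) / (-6) = -0.399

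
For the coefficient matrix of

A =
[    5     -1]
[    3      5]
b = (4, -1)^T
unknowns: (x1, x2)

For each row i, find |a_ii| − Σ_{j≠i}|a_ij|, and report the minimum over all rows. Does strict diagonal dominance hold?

row 1: |5| − (1) = 4
row 2: |5| − (3) = 2
minimum over rows = 2 → strictly diagonally dominant (convergence guaranteed)

2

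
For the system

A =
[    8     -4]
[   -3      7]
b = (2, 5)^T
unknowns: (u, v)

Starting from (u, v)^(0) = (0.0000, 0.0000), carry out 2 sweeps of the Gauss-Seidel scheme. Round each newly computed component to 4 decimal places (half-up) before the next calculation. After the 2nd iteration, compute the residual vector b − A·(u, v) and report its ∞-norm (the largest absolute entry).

Iteration 1:
  u = (2 - (-4)·0.0000) / (8) = 0.2500
  v = (5 - (-3)·0.2500) / (7) = 0.8214
Iteration 2:
  u = (2 - (-4)·0.8214) / (8) = 0.6607
  v = (5 - (-3)·0.6607) / (7) = 0.9974
Residual b − A·x = (0.7040, 0.0003); ∞-norm = 0.7040

0.7040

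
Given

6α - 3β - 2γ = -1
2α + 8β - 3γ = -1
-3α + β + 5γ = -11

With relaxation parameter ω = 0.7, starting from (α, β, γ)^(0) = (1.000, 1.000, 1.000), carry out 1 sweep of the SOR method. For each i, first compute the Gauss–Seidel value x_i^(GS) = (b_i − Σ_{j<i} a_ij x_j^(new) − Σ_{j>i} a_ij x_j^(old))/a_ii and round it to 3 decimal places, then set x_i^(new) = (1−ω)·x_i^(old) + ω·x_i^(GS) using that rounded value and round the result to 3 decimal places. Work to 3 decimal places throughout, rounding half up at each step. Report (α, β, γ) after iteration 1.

Iteration 1:
  α: GS value = (-1 - (-3)·1.000 - (-2)·1.000) / (6) = 0.667;  α ← (1−ω)·1.000 + ω·0.667 = 0.767
  β: GS value = (-1 - (2)·0.767 - (-3)·1.000) / (8) = 0.058;  β ← (1−ω)·1.000 + ω·0.058 = 0.341
  γ: GS value = (-11 - (-3)·0.767 - (1)·0.341) / (5) = -1.808;  γ ← (1−ω)·1.000 + ω·-1.808 = -0.966

(0.767, 0.341, -0.966)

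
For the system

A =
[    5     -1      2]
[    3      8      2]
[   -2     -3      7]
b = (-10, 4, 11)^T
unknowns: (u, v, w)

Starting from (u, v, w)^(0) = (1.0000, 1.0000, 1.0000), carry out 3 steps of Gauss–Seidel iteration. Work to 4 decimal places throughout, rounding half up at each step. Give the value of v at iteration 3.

Iteration 1:
  u = (-10 - (-1)·1.0000 - (2)·1.0000) / (5) = -2.2000
  v = (4 - (3)·-2.2000 - (2)·1.0000) / (8) = 1.0750
  w = (11 - (-2)·-2.2000 - (-3)·1.0750) / (7) = 1.4036
Iteration 2:
  u = (-10 - (-1)·1.0750 - (2)·1.4036) / (5) = -2.3464
  v = (4 - (3)·-2.3464 - (2)·1.4036) / (8) = 1.0290
  w = (11 - (-2)·-2.3464 - (-3)·1.0290) / (7) = 1.3420
Iteration 3:
  u = (-10 - (-1)·1.0290 - (2)·1.3420) / (5) = -2.3310
  v = (4 - (3)·-2.3310 - (2)·1.3420) / (8) = 1.0386
  w = (11 - (-2)·-2.3310 - (-3)·1.0386) / (7) = 1.3505

1.0386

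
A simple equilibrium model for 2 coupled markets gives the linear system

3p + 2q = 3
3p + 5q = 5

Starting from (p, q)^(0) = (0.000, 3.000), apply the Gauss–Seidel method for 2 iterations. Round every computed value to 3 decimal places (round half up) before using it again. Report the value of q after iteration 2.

Iteration 1:
  p = (3 - (2)·3.000) / (3) = -1.000
  q = (5 - (3)·-1.000) / (5) = 1.600
Iteration 2:
  p = (3 - (2)·1.600) / (3) = -0.067
  q = (5 - (3)·-0.067) / (5) = 1.040

1.040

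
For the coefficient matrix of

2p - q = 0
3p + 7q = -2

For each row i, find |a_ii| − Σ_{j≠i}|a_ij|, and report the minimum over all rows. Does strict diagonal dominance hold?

1

row 1: |2| − (1) = 1
row 2: |7| − (3) = 4
minimum over rows = 1 → strictly diagonally dominant (convergence guaranteed)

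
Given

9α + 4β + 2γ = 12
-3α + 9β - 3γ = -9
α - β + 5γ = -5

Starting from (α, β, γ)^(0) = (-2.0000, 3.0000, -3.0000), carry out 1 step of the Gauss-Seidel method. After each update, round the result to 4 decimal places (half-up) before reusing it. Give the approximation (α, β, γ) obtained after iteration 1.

Iteration 1:
  α = (12 - (4)·3.0000 - (2)·-3.0000) / (9) = 0.6667
  β = (-9 - (-3)·0.6667 - (-3)·-3.0000) / (9) = -1.7778
  γ = (-5 - (1)·0.6667 - (-1)·-1.7778) / (5) = -1.4889

(0.6667, -1.7778, -1.4889)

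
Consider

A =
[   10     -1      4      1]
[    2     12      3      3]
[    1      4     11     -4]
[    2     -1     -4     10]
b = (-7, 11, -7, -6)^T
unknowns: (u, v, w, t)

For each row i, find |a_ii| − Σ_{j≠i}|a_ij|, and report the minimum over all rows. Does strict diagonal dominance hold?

row 1: |10| − (1+4+1) = 4
row 2: |12| − (2+3+3) = 4
row 3: |11| − (1+4+4) = 2
row 4: |10| − (2+1+4) = 3
minimum over rows = 2 → strictly diagonally dominant (convergence guaranteed)

2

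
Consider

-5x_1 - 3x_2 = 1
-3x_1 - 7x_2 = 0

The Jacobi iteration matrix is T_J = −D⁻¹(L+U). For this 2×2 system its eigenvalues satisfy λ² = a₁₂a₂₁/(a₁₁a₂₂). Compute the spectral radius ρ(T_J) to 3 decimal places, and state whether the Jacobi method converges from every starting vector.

a₁₂a₂₁/(a₁₁a₂₂) = (-3)·(-3) / ((-5)·(-7)) = 0.257143
ρ = √|0.257143| = √0.257143 = 0.507
ρ < 1, so Jacobi converges

0.507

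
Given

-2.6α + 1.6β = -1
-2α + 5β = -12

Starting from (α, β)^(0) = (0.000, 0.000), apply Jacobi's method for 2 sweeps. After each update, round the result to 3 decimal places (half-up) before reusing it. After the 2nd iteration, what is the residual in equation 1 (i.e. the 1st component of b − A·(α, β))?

Iteration 1:
  α = (-1 - (1.6)·0.000) / (-2.6) = 0.385
  β = (-12 - (-2)·0.000) / (5) = -2.400
Iteration 2:
  α = (-1 - (1.6)·-2.400) / (-2.6) = -1.092
  β = (-12 - (-2)·0.385) / (5) = -2.246
Residual b − A·x = (-0.246, -2.954)

-0.246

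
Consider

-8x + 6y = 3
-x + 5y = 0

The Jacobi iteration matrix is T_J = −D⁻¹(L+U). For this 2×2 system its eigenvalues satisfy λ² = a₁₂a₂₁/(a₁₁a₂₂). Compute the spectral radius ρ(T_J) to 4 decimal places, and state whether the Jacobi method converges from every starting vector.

0.3873

a₁₂a₂₁/(a₁₁a₂₂) = (6)·(-1) / ((-8)·(5)) = 0.150000
ρ = √|0.150000| = √0.150000 = 0.3873
ρ < 1, so Jacobi converges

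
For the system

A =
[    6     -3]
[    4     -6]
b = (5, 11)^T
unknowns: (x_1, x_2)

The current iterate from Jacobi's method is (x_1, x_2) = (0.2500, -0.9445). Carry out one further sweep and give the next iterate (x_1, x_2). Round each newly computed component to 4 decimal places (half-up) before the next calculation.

(0.3611, -1.6667)

One sweep:
  x_1 = (5 - (-3)·-0.9445) / (6) = 0.3611
  x_2 = (11 - (4)·0.2500) / (-6) = -1.6667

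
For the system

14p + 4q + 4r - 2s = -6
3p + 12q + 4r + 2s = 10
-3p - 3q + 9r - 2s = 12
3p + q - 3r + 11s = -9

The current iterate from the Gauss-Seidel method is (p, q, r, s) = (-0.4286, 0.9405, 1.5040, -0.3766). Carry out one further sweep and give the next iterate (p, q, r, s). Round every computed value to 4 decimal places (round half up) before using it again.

(-1.1808, 0.6900, 1.0860, -0.2627)

One sweep:
  p = (-6 - (4)·0.9405 - (4)·1.5040 - (-2)·-0.3766) / (14) = -1.1808
  q = (10 - (3)·-1.1808 - (4)·1.5040 - (2)·-0.3766) / (12) = 0.6900
  r = (12 - (-3)·-1.1808 - (-3)·0.6900 - (-2)·-0.3766) / (9) = 1.0860
  s = (-9 - (3)·-1.1808 - (1)·0.6900 - (-3)·1.0860) / (11) = -0.2627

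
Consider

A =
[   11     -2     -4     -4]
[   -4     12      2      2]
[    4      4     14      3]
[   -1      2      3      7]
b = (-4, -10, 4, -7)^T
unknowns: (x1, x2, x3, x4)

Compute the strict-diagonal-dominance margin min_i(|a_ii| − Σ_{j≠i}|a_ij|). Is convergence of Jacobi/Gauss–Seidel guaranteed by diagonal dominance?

1

row 1: |11| − (2+4+4) = 1
row 2: |12| − (4+2+2) = 4
row 3: |14| − (4+4+3) = 3
row 4: |7| − (1+2+3) = 1
minimum over rows = 1 → strictly diagonally dominant (convergence guaranteed)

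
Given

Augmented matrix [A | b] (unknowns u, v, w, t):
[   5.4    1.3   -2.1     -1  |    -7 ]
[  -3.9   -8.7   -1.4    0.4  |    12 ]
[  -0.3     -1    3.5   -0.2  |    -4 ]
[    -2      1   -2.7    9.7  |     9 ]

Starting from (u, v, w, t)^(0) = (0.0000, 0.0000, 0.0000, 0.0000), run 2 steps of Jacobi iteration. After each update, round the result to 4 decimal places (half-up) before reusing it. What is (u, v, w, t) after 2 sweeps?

(-1.2369, -0.5716, -1.5950, 0.4846)

Iteration 1:
  u = (-7 - (1.3)·0.0000 - (-2.1)·0.0000 - (-1)·0.0000) / (5.4) = -1.2963
  v = (12 - (-3.9)·0.0000 - (-1.4)·0.0000 - (0.4)·0.0000) / (-8.7) = -1.3793
  w = (-4 - (-0.3)·0.0000 - (-1)·0.0000 - (-0.2)·0.0000) / (3.5) = -1.1429
  t = (9 - (-2)·0.0000 - (1)·0.0000 - (-2.7)·0.0000) / (9.7) = 0.9278
Iteration 2:
  u = (-7 - (1.3)·-1.3793 - (-2.1)·-1.1429 - (-1)·0.9278) / (5.4) = -1.2369
  v = (12 - (-3.9)·-1.2963 - (-1.4)·-1.1429 - (0.4)·0.9278) / (-8.7) = -0.5716
  w = (-4 - (-0.3)·-1.2963 - (-1)·-1.3793 - (-0.2)·0.9278) / (3.5) = -1.5950
  t = (9 - (-2)·-1.2963 - (1)·-1.3793 - (-2.7)·-1.1429) / (9.7) = 0.4846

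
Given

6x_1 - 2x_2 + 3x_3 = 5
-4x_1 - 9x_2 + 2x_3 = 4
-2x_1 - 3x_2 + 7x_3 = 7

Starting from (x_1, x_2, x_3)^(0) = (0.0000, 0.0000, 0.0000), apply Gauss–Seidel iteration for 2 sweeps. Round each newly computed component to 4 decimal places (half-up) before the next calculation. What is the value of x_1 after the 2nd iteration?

Iteration 1:
  x_1 = (5 - (-2)·0.0000 - (3)·0.0000) / (6) = 0.8333
  x_2 = (4 - (-4)·0.8333 - (2)·0.0000) / (-9) = -0.8148
  x_3 = (7 - (-2)·0.8333 - (-3)·-0.8148) / (7) = 0.8889
Iteration 2:
  x_1 = (5 - (-2)·-0.8148 - (3)·0.8889) / (6) = 0.1173
  x_2 = (4 - (-4)·0.1173 - (2)·0.8889) / (-9) = -0.2990
  x_3 = (7 - (-2)·0.1173 - (-3)·-0.2990) / (7) = 0.9054

0.1173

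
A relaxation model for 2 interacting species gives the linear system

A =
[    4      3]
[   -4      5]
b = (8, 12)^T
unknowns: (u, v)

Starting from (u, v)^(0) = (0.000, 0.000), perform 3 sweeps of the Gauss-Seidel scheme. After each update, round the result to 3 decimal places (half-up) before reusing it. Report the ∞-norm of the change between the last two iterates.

1.800

Iteration 1:
  u = (8 - (3)·0.000) / (4) = 2.000
  v = (12 - (-4)·2.000) / (5) = 4.000
Iteration 2:
  u = (8 - (3)·4.000) / (4) = -1.000
  v = (12 - (-4)·-1.000) / (5) = 1.600
Iteration 3:
  u = (8 - (3)·1.600) / (4) = 0.800
  v = (12 - (-4)·0.800) / (5) = 3.040
Change: (1.800, 1.440) → max |·| = 1.800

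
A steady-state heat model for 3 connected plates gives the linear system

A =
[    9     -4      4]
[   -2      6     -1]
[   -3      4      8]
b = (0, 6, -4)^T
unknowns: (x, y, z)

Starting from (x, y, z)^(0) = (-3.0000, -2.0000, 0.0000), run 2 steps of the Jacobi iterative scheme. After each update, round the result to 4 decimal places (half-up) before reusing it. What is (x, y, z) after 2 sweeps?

(0.2778, 0.5995, -0.8333)

Iteration 1:
  x = (0 - (-4)·-2.0000 - (4)·0.0000) / (9) = -0.8889
  y = (6 - (-2)·-3.0000 - (-1)·0.0000) / (6) = 0.0000
  z = (-4 - (-3)·-3.0000 - (4)·-2.0000) / (8) = -0.6250
Iteration 2:
  x = (0 - (-4)·0.0000 - (4)·-0.6250) / (9) = 0.2778
  y = (6 - (-2)·-0.8889 - (-1)·-0.6250) / (6) = 0.5995
  z = (-4 - (-3)·-0.8889 - (4)·0.0000) / (8) = -0.8333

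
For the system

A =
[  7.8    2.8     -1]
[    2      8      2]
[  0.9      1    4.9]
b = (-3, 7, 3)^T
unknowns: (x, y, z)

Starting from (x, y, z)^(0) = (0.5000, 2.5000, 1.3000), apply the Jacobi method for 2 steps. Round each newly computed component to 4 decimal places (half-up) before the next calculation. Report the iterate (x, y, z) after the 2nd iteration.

Iteration 1:
  x = (-3 - (2.8)·2.5000 - (-1)·1.3000) / (7.8) = -1.1154
  y = (7 - (2)·0.5000 - (2)·1.3000) / (8) = 0.4250
  z = (3 - (0.9)·0.5000 - (1)·2.5000) / (4.9) = 0.0102
Iteration 2:
  x = (-3 - (2.8)·0.4250 - (-1)·0.0102) / (7.8) = -0.5359
  y = (7 - (2)·-1.1154 - (2)·0.0102) / (8) = 1.1513
  z = (3 - (0.9)·-1.1154 - (1)·0.4250) / (4.9) = 0.7304

(-0.5359, 1.1513, 0.7304)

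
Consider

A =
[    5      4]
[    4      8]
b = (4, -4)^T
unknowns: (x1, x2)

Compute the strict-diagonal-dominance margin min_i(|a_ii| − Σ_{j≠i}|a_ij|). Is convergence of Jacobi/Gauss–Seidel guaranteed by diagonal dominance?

row 1: |5| − (4) = 1
row 2: |8| − (4) = 4
minimum over rows = 1 → strictly diagonally dominant (convergence guaranteed)

1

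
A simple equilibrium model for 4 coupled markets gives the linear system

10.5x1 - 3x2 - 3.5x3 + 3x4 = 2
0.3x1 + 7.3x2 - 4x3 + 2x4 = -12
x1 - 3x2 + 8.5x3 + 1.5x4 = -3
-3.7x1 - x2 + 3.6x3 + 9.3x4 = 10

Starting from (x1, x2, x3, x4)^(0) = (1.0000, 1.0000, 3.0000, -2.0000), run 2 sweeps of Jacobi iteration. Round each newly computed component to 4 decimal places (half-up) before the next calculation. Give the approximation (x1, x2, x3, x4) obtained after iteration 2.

(0.2939, -1.7140, -0.4890, 1.8533)

Iteration 1:
  x1 = (2 - (-3)·1.0000 - (-3.5)·3.0000 - (3)·-2.0000) / (10.5) = 2.0476
  x2 = (-12 - (0.3)·1.0000 - (-4)·3.0000 - (2)·-2.0000) / (7.3) = 0.5068
  x3 = (-3 - (1)·1.0000 - (-3)·1.0000 - (1.5)·-2.0000) / (8.5) = 0.2353
  x4 = (10 - (-3.7)·1.0000 - (-1)·1.0000 - (3.6)·3.0000) / (9.3) = 0.4194
Iteration 2:
  x1 = (2 - (-3)·0.5068 - (-3.5)·0.2353 - (3)·0.4194) / (10.5) = 0.2939
  x2 = (-12 - (0.3)·2.0476 - (-4)·0.2353 - (2)·0.4194) / (7.3) = -1.7140
  x3 = (-3 - (1)·2.0476 - (-3)·0.5068 - (1.5)·0.4194) / (8.5) = -0.4890
  x4 = (10 - (-3.7)·2.0476 - (-1)·0.5068 - (3.6)·0.2353) / (9.3) = 1.8533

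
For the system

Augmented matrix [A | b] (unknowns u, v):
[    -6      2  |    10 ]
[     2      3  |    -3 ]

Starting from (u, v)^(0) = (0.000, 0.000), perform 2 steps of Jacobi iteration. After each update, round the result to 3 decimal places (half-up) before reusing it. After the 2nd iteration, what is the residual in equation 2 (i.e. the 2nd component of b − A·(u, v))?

Iteration 1:
  u = (10 - (2)·0.000) / (-6) = -1.667
  v = (-3 - (2)·0.000) / (3) = -1.000
Iteration 2:
  u = (10 - (2)·-1.000) / (-6) = -2.000
  v = (-3 - (2)·-1.667) / (3) = 0.111
Residual b − A·x = (-2.222, 0.667)

0.667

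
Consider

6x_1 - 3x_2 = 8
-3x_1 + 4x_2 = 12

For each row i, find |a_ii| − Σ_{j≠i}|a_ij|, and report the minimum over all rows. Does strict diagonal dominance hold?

row 1: |6| − (3) = 3
row 2: |4| − (3) = 1
minimum over rows = 1 → strictly diagonally dominant (convergence guaranteed)

1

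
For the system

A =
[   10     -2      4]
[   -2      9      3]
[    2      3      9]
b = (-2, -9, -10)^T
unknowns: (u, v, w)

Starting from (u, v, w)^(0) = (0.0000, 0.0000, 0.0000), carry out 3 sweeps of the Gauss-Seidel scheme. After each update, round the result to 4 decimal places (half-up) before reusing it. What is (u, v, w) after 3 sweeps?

(-0.0289, -0.7326, -0.8605)

Iteration 1:
  u = (-2 - (-2)·0.0000 - (4)·0.0000) / (10) = -0.2000
  v = (-9 - (-2)·-0.2000 - (3)·0.0000) / (9) = -1.0444
  w = (-10 - (2)·-0.2000 - (3)·-1.0444) / (9) = -0.7185
Iteration 2:
  u = (-2 - (-2)·-1.0444 - (4)·-0.7185) / (10) = -0.1215
  v = (-9 - (-2)·-0.1215 - (3)·-0.7185) / (9) = -0.7875
  w = (-10 - (2)·-0.1215 - (3)·-0.7875) / (9) = -0.8216
Iteration 3:
  u = (-2 - (-2)·-0.7875 - (4)·-0.8216) / (10) = -0.0289
  v = (-9 - (-2)·-0.0289 - (3)·-0.8216) / (9) = -0.7326
  w = (-10 - (2)·-0.0289 - (3)·-0.7326) / (9) = -0.8605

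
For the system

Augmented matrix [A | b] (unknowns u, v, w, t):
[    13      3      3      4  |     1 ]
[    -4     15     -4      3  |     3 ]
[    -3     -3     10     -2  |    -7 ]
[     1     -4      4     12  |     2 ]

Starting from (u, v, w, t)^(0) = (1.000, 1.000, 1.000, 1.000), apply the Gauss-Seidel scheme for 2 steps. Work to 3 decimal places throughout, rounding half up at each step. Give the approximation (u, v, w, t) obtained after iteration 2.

Iteration 1:
  u = (1 - (3)·1.000 - (3)·1.000 - (4)·1.000) / (13) = -0.692
  v = (3 - (-4)·-0.692 - (-4)·1.000 - (3)·1.000) / (15) = 0.082
  w = (-7 - (-3)·-0.692 - (-3)·0.082 - (-2)·1.000) / (10) = -0.683
  t = (2 - (1)·-0.692 - (-4)·0.082 - (4)·-0.683) / (12) = 0.479
Iteration 2:
  u = (1 - (3)·0.082 - (3)·-0.683 - (4)·0.479) / (13) = 0.068
  v = (3 - (-4)·0.068 - (-4)·-0.683 - (3)·0.479) / (15) = -0.060
  w = (-7 - (-3)·0.068 - (-3)·-0.060 - (-2)·0.479) / (10) = -0.602
  t = (2 - (1)·0.068 - (-4)·-0.060 - (4)·-0.602) / (12) = 0.342

(0.068, -0.060, -0.602, 0.342)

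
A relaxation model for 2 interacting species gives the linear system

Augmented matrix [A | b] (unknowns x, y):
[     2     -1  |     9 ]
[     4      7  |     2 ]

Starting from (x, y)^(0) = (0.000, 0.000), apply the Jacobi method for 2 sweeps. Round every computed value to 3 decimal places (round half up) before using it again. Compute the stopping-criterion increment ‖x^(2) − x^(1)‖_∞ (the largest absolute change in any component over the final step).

Iteration 1:
  x = (9 - (-1)·0.000) / (2) = 4.500
  y = (2 - (4)·0.000) / (7) = 0.286
Iteration 2:
  x = (9 - (-1)·0.286) / (2) = 4.643
  y = (2 - (4)·4.500) / (7) = -2.286
Change: (0.143, -2.572) → max |·| = 2.572

2.572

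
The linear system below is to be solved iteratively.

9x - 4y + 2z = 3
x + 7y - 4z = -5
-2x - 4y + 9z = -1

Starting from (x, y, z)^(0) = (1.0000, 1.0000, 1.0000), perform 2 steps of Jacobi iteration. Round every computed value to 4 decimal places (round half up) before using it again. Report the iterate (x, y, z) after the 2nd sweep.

(0.0829, -0.4762, -0.1146)

Iteration 1:
  x = (3 - (-4)·1.0000 - (2)·1.0000) / (9) = 0.5556
  y = (-5 - (1)·1.0000 - (-4)·1.0000) / (7) = -0.2857
  z = (-1 - (-2)·1.0000 - (-4)·1.0000) / (9) = 0.5556
Iteration 2:
  x = (3 - (-4)·-0.2857 - (2)·0.5556) / (9) = 0.0829
  y = (-5 - (1)·0.5556 - (-4)·0.5556) / (7) = -0.4762
  z = (-1 - (-2)·0.5556 - (-4)·-0.2857) / (9) = -0.1146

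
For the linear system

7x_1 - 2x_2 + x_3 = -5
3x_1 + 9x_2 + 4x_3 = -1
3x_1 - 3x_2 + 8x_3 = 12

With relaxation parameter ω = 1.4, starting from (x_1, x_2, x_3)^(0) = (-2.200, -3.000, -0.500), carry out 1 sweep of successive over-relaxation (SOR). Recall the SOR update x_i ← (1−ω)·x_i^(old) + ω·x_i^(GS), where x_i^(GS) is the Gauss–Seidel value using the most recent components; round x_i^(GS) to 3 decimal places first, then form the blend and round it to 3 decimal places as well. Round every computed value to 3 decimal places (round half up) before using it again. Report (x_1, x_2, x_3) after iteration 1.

(-1.220, 1.925, 3.951)

Iteration 1:
  x_1: GS value = (-5 - (-2)·-3.000 - (1)·-0.500) / (7) = -1.500;  x_1 ← (1−ω)·-2.200 + ω·-1.500 = -1.220
  x_2: GS value = (-1 - (3)·-1.220 - (4)·-0.500) / (9) = 0.518;  x_2 ← (1−ω)·-3.000 + ω·0.518 = 1.925
  x_3: GS value = (12 - (3)·-1.220 - (-3)·1.925) / (8) = 2.679;  x_3 ← (1−ω)·-0.500 + ω·2.679 = 3.951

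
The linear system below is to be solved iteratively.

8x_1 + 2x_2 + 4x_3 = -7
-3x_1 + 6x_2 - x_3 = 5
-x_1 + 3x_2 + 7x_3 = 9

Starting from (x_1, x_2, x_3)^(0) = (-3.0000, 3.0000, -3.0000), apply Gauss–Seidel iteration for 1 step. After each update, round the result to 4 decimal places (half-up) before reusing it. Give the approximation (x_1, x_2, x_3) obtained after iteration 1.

Iteration 1:
  x_1 = (-7 - (2)·3.0000 - (4)·-3.0000) / (8) = -0.1250
  x_2 = (5 - (-3)·-0.1250 - (-1)·-3.0000) / (6) = 0.2708
  x_3 = (9 - (-1)·-0.1250 - (3)·0.2708) / (7) = 1.1518

(-0.1250, 0.2708, 1.1518)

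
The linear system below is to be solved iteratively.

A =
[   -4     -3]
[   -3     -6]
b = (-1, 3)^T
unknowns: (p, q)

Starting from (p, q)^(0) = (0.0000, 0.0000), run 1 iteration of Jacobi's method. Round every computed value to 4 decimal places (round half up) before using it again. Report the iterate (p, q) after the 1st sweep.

(0.2500, -0.5000)

Iteration 1:
  p = (-1 - (-3)·0.0000) / (-4) = 0.2500
  q = (3 - (-3)·0.0000) / (-6) = -0.5000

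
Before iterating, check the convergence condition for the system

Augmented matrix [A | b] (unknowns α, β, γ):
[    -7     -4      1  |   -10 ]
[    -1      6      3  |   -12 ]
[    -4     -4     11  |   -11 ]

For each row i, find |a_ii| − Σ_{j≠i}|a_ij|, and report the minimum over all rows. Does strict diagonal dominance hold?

row 1: |-7| − (4+1) = 2
row 2: |6| − (1+3) = 2
row 3: |11| − (4+4) = 3
minimum over rows = 2 → strictly diagonally dominant (convergence guaranteed)

2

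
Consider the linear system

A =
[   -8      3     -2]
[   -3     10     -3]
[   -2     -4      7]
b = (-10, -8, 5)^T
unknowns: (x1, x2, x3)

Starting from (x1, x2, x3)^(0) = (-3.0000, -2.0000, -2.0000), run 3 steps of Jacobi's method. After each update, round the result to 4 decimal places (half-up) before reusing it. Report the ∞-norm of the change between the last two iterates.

0.7250

Iteration 1:
  x1 = (-10 - (3)·-2.0000 - (-2)·-2.0000) / (-8) = 1.0000
  x2 = (-8 - (-3)·-3.0000 - (-3)·-2.0000) / (10) = -2.3000
  x3 = (5 - (-2)·-3.0000 - (-4)·-2.0000) / (7) = -1.2857
Iteration 2:
  x1 = (-10 - (3)·-2.3000 - (-2)·-1.2857) / (-8) = 0.7089
  x2 = (-8 - (-3)·1.0000 - (-3)·-1.2857) / (10) = -0.8857
  x3 = (5 - (-2)·1.0000 - (-4)·-2.3000) / (7) = -0.3143
Iteration 3:
  x1 = (-10 - (3)·-0.8857 - (-2)·-0.3143) / (-8) = 0.9964
  x2 = (-8 - (-3)·0.7089 - (-3)·-0.3143) / (10) = -0.6816
  x3 = (5 - (-2)·0.7089 - (-4)·-0.8857) / (7) = 0.4107
Change: (0.2875, 0.2041, 0.7250) → max |·| = 0.7250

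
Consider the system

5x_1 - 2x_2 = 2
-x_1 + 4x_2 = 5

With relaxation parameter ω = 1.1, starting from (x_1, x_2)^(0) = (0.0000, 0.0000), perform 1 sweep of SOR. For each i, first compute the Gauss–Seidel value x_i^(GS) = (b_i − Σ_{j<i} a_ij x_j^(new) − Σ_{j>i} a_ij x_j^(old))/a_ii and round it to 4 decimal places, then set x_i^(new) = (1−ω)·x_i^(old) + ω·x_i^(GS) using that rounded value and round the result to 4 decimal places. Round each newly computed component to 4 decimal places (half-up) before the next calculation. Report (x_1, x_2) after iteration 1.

(0.4400, 1.4960)

Iteration 1:
  x_1: GS value = (2 - (-2)·0.0000) / (5) = 0.4000;  x_1 ← (1−ω)·0.0000 + ω·0.4000 = 0.4400
  x_2: GS value = (5 - (-1)·0.4400) / (4) = 1.3600;  x_2 ← (1−ω)·0.0000 + ω·1.3600 = 1.4960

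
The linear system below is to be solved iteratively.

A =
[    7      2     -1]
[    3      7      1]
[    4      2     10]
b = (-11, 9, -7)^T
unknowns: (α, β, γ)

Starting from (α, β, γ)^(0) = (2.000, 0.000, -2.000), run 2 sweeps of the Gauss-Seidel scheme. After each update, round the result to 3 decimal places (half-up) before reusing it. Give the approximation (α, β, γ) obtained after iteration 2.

(-2.309, 2.337, -0.244)

Iteration 1:
  α = (-11 - (2)·0.000 - (-1)·-2.000) / (7) = -1.857
  β = (9 - (3)·-1.857 - (1)·-2.000) / (7) = 2.367
  γ = (-7 - (4)·-1.857 - (2)·2.367) / (10) = -0.431
Iteration 2:
  α = (-11 - (2)·2.367 - (-1)·-0.431) / (7) = -2.309
  β = (9 - (3)·-2.309 - (1)·-0.431) / (7) = 2.337
  γ = (-7 - (4)·-2.309 - (2)·2.337) / (10) = -0.244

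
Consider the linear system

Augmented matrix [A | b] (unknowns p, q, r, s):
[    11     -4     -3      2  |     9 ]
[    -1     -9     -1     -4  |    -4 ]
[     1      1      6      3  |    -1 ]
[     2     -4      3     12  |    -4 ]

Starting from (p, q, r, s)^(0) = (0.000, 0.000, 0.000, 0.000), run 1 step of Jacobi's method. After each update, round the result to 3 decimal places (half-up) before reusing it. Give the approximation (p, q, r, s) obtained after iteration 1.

(0.818, 0.444, -0.167, -0.333)

Iteration 1:
  p = (9 - (-4)·0.000 - (-3)·0.000 - (2)·0.000) / (11) = 0.818
  q = (-4 - (-1)·0.000 - (-1)·0.000 - (-4)·0.000) / (-9) = 0.444
  r = (-1 - (1)·0.000 - (1)·0.000 - (3)·0.000) / (6) = -0.167
  s = (-4 - (2)·0.000 - (-4)·0.000 - (3)·0.000) / (12) = -0.333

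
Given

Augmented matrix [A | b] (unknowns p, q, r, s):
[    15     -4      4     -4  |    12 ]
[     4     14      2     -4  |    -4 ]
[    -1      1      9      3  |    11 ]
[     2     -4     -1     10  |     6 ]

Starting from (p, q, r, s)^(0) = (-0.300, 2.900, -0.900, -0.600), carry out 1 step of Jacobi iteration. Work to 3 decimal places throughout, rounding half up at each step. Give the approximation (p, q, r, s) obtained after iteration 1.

Iteration 1:
  p = (12 - (-4)·2.900 - (4)·-0.900 - (-4)·-0.600) / (15) = 1.653
  q = (-4 - (4)·-0.300 - (2)·-0.900 - (-4)·-0.600) / (14) = -0.243
  r = (11 - (-1)·-0.300 - (1)·2.900 - (3)·-0.600) / (9) = 1.067
  s = (6 - (2)·-0.300 - (-4)·2.900 - (-1)·-0.900) / (10) = 1.730

(1.653, -0.243, 1.067, 1.730)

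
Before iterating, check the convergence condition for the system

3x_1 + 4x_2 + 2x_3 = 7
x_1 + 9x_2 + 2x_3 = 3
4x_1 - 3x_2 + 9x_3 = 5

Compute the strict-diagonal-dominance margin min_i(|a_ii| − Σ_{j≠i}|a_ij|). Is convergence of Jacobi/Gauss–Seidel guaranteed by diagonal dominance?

-3

row 1: |3| − (4+2) = -3
row 2: |9| − (1+2) = 6
row 3: |9| − (4+3) = 2
minimum over rows = -3 → not strictly diagonally dominant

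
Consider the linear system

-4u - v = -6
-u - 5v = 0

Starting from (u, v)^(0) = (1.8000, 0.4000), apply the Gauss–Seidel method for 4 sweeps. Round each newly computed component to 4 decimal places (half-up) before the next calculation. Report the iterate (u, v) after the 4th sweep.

Iteration 1:
  u = (-6 - (-1)·0.4000) / (-4) = 1.4000
  v = (0 - (-1)·1.4000) / (-5) = -0.2800
Iteration 2:
  u = (-6 - (-1)·-0.2800) / (-4) = 1.5700
  v = (0 - (-1)·1.5700) / (-5) = -0.3140
Iteration 3:
  u = (-6 - (-1)·-0.3140) / (-4) = 1.5785
  v = (0 - (-1)·1.5785) / (-5) = -0.3157
Iteration 4:
  u = (-6 - (-1)·-0.3157) / (-4) = 1.5789
  v = (0 - (-1)·1.5789) / (-5) = -0.3158

(1.5789, -0.3158)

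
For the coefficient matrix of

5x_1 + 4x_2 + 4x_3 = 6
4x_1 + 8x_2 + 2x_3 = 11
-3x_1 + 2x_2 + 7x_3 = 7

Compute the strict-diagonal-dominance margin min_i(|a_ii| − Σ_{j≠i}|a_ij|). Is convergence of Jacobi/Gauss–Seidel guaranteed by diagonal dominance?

-3

row 1: |5| − (4+4) = -3
row 2: |8| − (4+2) = 2
row 3: |7| − (3+2) = 2
minimum over rows = -3 → not strictly diagonally dominant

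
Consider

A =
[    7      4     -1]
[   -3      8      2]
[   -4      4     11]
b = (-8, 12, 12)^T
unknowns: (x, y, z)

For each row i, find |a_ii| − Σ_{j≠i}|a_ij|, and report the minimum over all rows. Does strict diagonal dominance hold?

row 1: |7| − (4+1) = 2
row 2: |8| − (3+2) = 3
row 3: |11| − (4+4) = 3
minimum over rows = 2 → strictly diagonally dominant (convergence guaranteed)

2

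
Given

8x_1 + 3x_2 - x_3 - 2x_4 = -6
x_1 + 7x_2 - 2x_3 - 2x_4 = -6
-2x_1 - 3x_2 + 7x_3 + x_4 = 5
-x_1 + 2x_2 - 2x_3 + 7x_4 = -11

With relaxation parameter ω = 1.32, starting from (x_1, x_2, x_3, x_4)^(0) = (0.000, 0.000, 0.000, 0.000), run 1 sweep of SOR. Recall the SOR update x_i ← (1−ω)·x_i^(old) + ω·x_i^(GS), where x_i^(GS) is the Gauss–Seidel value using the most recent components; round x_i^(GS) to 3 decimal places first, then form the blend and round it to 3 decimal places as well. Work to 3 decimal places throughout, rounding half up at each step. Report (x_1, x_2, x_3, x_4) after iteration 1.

(-0.990, -0.945, 0.034, -1.892)

Iteration 1:
  x_1: GS value = (-6 - (3)·0.000 - (-1)·0.000 - (-2)·0.000) / (8) = -0.750;  x_1 ← (1−ω)·0.000 + ω·-0.750 = -0.990
  x_2: GS value = (-6 - (1)·-0.990 - (-2)·0.000 - (-2)·0.000) / (7) = -0.716;  x_2 ← (1−ω)·0.000 + ω·-0.716 = -0.945
  x_3: GS value = (5 - (-2)·-0.990 - (-3)·-0.945 - (1)·0.000) / (7) = 0.026;  x_3 ← (1−ω)·0.000 + ω·0.026 = 0.034
  x_4: GS value = (-11 - (-1)·-0.990 - (2)·-0.945 - (-2)·0.034) / (7) = -1.433;  x_4 ← (1−ω)·0.000 + ω·-1.433 = -1.892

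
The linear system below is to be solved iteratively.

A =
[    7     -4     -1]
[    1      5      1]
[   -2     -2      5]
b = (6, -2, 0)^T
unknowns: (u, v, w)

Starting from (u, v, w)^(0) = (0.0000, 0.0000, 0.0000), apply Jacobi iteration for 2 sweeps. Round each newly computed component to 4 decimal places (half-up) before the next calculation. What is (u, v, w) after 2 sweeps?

Iteration 1:
  u = (6 - (-4)·0.0000 - (-1)·0.0000) / (7) = 0.8571
  v = (-2 - (1)·0.0000 - (1)·0.0000) / (5) = -0.4000
  w = (0 - (-2)·0.0000 - (-2)·0.0000) / (5) = 0.0000
Iteration 2:
  u = (6 - (-4)·-0.4000 - (-1)·0.0000) / (7) = 0.6286
  v = (-2 - (1)·0.8571 - (1)·0.0000) / (5) = -0.5714
  w = (0 - (-2)·0.8571 - (-2)·-0.4000) / (5) = 0.1828

(0.6286, -0.5714, 0.1828)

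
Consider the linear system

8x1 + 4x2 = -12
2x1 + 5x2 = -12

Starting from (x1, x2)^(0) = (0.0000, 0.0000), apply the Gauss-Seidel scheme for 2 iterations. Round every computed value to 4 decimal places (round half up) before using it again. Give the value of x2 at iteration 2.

Iteration 1:
  x1 = (-12 - (4)·0.0000) / (8) = -1.5000
  x2 = (-12 - (2)·-1.5000) / (5) = -1.8000
Iteration 2:
  x1 = (-12 - (4)·-1.8000) / (8) = -0.6000
  x2 = (-12 - (2)·-0.6000) / (5) = -2.1600

-2.1600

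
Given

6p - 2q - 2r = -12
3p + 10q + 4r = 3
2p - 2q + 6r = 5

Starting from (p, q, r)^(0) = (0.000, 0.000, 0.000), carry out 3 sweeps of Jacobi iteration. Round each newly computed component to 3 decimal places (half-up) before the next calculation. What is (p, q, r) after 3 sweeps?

Iteration 1:
  p = (-12 - (-2)·0.000 - (-2)·0.000) / (6) = -2.000
  q = (3 - (3)·0.000 - (4)·0.000) / (10) = 0.300
  r = (5 - (2)·0.000 - (-2)·0.000) / (6) = 0.833
Iteration 2:
  p = (-12 - (-2)·0.300 - (-2)·0.833) / (6) = -1.622
  q = (3 - (3)·-2.000 - (4)·0.833) / (10) = 0.567
  r = (5 - (2)·-2.000 - (-2)·0.300) / (6) = 1.600
Iteration 3:
  p = (-12 - (-2)·0.567 - (-2)·1.600) / (6) = -1.278
  q = (3 - (3)·-1.622 - (4)·1.600) / (10) = 0.147
  r = (5 - (2)·-1.622 - (-2)·0.567) / (6) = 1.563

(-1.278, 0.147, 1.563)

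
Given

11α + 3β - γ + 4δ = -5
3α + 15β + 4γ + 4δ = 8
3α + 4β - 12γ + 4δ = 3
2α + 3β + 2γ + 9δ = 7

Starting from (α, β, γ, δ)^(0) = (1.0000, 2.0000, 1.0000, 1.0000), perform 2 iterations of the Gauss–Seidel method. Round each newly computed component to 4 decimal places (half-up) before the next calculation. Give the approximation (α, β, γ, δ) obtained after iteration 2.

(-0.9045, 0.4851, 0.0219, 0.8122)

Iteration 1:
  α = (-5 - (3)·2.0000 - (-1)·1.0000 - (4)·1.0000) / (11) = -1.2727
  β = (8 - (3)·-1.2727 - (4)·1.0000 - (4)·1.0000) / (15) = 0.2545
  γ = (3 - (3)·-1.2727 - (4)·0.2545 - (4)·1.0000) / (-12) = -0.1500
  δ = (7 - (2)·-1.2727 - (3)·0.2545 - (2)·-0.1500) / (9) = 1.0091
Iteration 2:
  α = (-5 - (3)·0.2545 - (-1)·-0.1500 - (4)·1.0091) / (11) = -0.9045
  β = (8 - (3)·-0.9045 - (4)·-0.1500 - (4)·1.0091) / (15) = 0.4851
  γ = (3 - (3)·-0.9045 - (4)·0.4851 - (4)·1.0091) / (-12) = 0.0219
  δ = (7 - (2)·-0.9045 - (3)·0.4851 - (2)·0.0219) / (9) = 0.8122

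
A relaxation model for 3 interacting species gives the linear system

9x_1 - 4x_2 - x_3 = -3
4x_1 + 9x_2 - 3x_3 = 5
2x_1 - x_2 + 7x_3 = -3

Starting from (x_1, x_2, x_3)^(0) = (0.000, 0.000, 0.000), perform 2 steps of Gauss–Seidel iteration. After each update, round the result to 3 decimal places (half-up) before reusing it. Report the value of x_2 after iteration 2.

0.498

Iteration 1:
  x_1 = (-3 - (-4)·0.000 - (-1)·0.000) / (9) = -0.333
  x_2 = (5 - (4)·-0.333 - (-3)·0.000) / (9) = 0.704
  x_3 = (-3 - (2)·-0.333 - (-1)·0.704) / (7) = -0.233
Iteration 2:
  x_1 = (-3 - (-4)·0.704 - (-1)·-0.233) / (9) = -0.046
  x_2 = (5 - (4)·-0.046 - (-3)·-0.233) / (9) = 0.498
  x_3 = (-3 - (2)·-0.046 - (-1)·0.498) / (7) = -0.344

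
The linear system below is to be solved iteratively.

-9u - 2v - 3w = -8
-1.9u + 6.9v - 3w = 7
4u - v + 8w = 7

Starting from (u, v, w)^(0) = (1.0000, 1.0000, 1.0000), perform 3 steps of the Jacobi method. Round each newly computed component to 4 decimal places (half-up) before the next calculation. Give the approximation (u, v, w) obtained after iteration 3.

Iteration 1:
  u = (-8 - (-2)·1.0000 - (-3)·1.0000) / (-9) = 0.3333
  v = (7 - (-1.9)·1.0000 - (-3)·1.0000) / (6.9) = 1.7246
  w = (7 - (4)·1.0000 - (-1)·1.0000) / (8) = 0.5000
Iteration 2:
  u = (-8 - (-2)·1.7246 - (-3)·0.5000) / (-9) = 0.3390
  v = (7 - (-1.9)·0.3333 - (-3)·0.5000) / (6.9) = 1.3237
  w = (7 - (4)·0.3333 - (-1)·1.7246) / (8) = 0.9239
Iteration 3:
  u = (-8 - (-2)·1.3237 - (-3)·0.9239) / (-9) = 0.2868
  v = (7 - (-1.9)·0.3390 - (-3)·0.9239) / (6.9) = 1.5095
  w = (7 - (4)·0.3390 - (-1)·1.3237) / (8) = 0.8710

(0.2868, 1.5095, 0.8710)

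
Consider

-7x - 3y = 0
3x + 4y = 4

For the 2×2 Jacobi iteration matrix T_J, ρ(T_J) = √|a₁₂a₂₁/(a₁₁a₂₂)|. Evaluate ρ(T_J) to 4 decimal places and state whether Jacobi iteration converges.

0.5669

a₁₂a₂₁/(a₁₁a₂₂) = (-3)·(3) / ((-7)·(4)) = 0.321429
ρ = √|0.321429| = √0.321429 = 0.5669
ρ < 1, so Jacobi converges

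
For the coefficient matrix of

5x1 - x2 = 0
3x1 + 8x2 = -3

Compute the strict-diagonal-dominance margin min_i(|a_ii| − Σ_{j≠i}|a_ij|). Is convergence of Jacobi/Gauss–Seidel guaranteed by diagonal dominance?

row 1: |5| − (1) = 4
row 2: |8| − (3) = 5
minimum over rows = 4 → strictly diagonally dominant (convergence guaranteed)

4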